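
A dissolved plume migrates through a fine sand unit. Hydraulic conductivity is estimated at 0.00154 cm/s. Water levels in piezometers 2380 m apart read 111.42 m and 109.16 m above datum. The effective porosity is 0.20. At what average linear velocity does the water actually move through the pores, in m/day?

0.00632

Convert K: 0.00154 cm/s × 864 = 1.331 m/day.
Hydraulic gradient i = (111.42 − 109.16) / 2380 = 2.26 / 2380 = 0.0009496.
Darcy flux q = K · i = 1.331 × 0.0009496 = 0.001263 m/day.
Seepage velocity v = q / n_e = 0.001263 / 0.20 = 0.006317 m/day.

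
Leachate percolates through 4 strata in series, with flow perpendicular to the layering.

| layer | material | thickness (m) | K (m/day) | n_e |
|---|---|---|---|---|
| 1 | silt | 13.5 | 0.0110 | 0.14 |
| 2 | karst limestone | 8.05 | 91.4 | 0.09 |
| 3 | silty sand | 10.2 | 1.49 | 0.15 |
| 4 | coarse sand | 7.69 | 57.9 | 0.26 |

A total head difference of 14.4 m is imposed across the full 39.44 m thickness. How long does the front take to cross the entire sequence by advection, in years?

With flow normal to the layers, continuity requires the same specific discharge q through every layer.
Σ(b_i/K_i) = 13.5/0.0110 + 8.05/91.4 + 10.2/1.49 + 7.69/57.9 = 1234 d.
q = Δh / Σ(b_i/K_i) = 14.4 / 1234 = 0.01167 m/day.
In each layer the seepage velocity is v_i = q/n_i, so the layer transit time is t_i = b_i·n_i / q:
  layer 1 (silt): t_1 = 13.5 × 0.14 / 0.01167 = 162.0 d
  layer 2 (karst limestone): t_2 = 8.05 × 0.09 / 0.01167 = 62.10 d
  layer 3 (silty sand): t_3 = 10.2 × 0.15 / 0.01167 = 131.1 d
  layer 4 (coarse sand): t_4 = 7.69 × 0.26 / 0.01167 = 171.4 d
Total t = Σ t_i = 526.6 days = 1.442 years.

1.44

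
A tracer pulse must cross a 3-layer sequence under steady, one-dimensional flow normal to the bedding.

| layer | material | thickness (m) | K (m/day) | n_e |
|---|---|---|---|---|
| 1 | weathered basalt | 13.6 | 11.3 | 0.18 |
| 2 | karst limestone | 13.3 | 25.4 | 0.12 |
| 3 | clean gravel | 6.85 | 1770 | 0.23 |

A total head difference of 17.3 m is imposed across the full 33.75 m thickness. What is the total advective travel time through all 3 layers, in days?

0.562

With flow normal to the layers, continuity requires the same specific discharge q through every layer.
Σ(b_i/K_i) = 13.6/11.3 + 13.3/25.4 + 6.85/1770 = 1.731 d.
q = Δh / Σ(b_i/K_i) = 17.3 / 1.731 = 9.994 m/day.
In each layer the seepage velocity is v_i = q/n_i, so the layer transit time is t_i = b_i·n_i / q:
  layer 1 (weathered basalt): t_1 = 13.6 × 0.18 / 9.994 = 0.2449 d
  layer 2 (karst limestone): t_2 = 13.3 × 0.12 / 9.994 = 0.1597 d
  layer 3 (clean gravel): t_3 = 6.85 × 0.23 / 9.994 = 0.1576 d
Total t = Σ t_i = 0.5623 days.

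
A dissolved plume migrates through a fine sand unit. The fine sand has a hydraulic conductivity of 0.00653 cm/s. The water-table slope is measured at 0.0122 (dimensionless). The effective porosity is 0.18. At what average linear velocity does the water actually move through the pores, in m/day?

0.382

Convert K: 0.00653 cm/s × 864 = 5.642 m/day.
Hydraulic gradient i = 0.0122.
Darcy flux q = K · i = 5.642 × 0.01220 = 0.06883 m/day.
Seepage velocity v = q / n_e = 0.06883 / 0.18 = 0.3824 m/day.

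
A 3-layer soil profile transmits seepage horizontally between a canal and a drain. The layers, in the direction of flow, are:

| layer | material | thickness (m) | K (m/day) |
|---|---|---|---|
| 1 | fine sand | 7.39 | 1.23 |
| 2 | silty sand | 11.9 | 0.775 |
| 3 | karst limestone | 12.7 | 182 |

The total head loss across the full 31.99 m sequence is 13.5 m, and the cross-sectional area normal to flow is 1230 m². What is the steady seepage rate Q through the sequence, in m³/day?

775

Flow is perpendicular to layering, so the layers act in series and the equivalent K is the thickness-weighted harmonic mean.
Total thickness L = 7.39 + 11.9 + 12.7 = 31.99 m.
Σ(b_i/K_i) = 7.39/1.23 + 11.9/0.775 + 12.7/182 = 21.43 d.
K_eq = L / Σ(b_i/K_i) = 31.99 / 21.43 = 1.493 m/day.
Q = K_eq · A · (Δh/L) = 1.493 × 1230 × (13.5/31.99) = 774.7 m³/day.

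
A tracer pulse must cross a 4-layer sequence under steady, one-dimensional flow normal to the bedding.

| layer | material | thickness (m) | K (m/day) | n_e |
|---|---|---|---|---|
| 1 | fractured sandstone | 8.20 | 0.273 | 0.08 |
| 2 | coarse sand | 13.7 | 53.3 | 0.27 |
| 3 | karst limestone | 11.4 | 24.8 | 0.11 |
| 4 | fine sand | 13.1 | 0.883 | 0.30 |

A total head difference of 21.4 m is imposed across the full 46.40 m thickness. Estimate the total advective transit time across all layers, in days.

With flow normal to the layers, continuity requires the same specific discharge q through every layer.
Σ(b_i/K_i) = 8.20/0.273 + 13.7/53.3 + 11.4/24.8 + 13.1/0.883 = 45.59 d.
q = Δh / Σ(b_i/K_i) = 21.4 / 45.59 = 0.4694 m/day.
In each layer the seepage velocity is v_i = q/n_i, so the layer transit time is t_i = b_i·n_i / q:
  layer 1 (fractured sandstone): t_1 = 8.20 × 0.08 / 0.4694 = 1.397 d
  layer 2 (coarse sand): t_2 = 13.7 × 0.27 / 0.4694 = 7.880 d
  layer 3 (karst limestone): t_3 = 11.4 × 0.11 / 0.4694 = 2.671 d
  layer 4 (fine sand): t_4 = 13.1 × 0.30 / 0.4694 = 8.372 d
Total t = Σ t_i = 20.32 days.

20.3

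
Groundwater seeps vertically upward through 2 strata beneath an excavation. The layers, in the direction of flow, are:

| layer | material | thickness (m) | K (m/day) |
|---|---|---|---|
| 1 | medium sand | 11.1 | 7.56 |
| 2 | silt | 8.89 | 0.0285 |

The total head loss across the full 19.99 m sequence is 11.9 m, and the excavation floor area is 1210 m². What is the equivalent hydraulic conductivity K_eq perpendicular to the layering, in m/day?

Flow is perpendicular to layering, so the layers act in series and the equivalent K is the thickness-weighted harmonic mean.
Total thickness L = 11.1 + 8.89 = 19.99 m.
Σ(b_i/K_i) = 11.1/7.56 + 8.89/0.0285 = 313.4 d.
K_eq = L / Σ(b_i/K_i) = 19.99 / 313.4 = 0.06378 m/day.

0.0638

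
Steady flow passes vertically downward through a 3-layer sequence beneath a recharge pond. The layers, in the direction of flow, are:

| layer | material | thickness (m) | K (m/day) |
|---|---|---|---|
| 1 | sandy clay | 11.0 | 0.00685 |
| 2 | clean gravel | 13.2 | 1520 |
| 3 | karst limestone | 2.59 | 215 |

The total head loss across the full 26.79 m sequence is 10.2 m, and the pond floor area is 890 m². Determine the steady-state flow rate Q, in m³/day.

Flow is perpendicular to layering, so the layers act in series and the equivalent K is the thickness-weighted harmonic mean.
Total thickness L = 11.0 + 13.2 + 2.59 = 26.79 m.
Σ(b_i/K_i) = 11.0/0.00685 + 13.2/1520 + 2.59/215 = 1606 d.
K_eq = L / Σ(b_i/K_i) = 26.79 / 1606 = 0.01668 m/day.
Q = K_eq · A · (Δh/L) = 0.01668 × 890 × (10.2/26.79) = 5.653 m³/day.

5.65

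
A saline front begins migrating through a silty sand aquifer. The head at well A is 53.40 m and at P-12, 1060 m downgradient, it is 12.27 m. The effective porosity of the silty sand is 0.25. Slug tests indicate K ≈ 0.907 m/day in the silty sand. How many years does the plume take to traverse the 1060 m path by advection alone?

20.6

Hydraulic gradient i = (53.40 − 12.27) / 1060 = 41.13 / 1060 = 0.03880.
Darcy flux q = K · i = 0.9070 × 0.03880 = 0.03519 m/day.
Seepage velocity v = q / n_e = 0.03519 / 0.25 = 0.1408 m/day.
Travel time t = L / v = 1060 / 0.1408 = 7530 days = 20.62 years.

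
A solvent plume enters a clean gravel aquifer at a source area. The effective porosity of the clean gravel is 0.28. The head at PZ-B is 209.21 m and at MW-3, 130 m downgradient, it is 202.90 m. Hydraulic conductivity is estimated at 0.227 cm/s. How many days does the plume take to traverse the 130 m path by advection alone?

Convert K: 0.227 cm/s × 864 = 196.1 m/day.
Hydraulic gradient i = (209.21 − 202.90) / 130 = 6.31 / 130 = 0.04854.
Darcy flux q = K · i = 196.1 × 0.04854 = 9.520 m/day.
Seepage velocity v = q / n_e = 9.520 / 0.28 = 34.00 m/day.
Travel time t = L / v = 130 / 34.00 = 3.824 days.

3.82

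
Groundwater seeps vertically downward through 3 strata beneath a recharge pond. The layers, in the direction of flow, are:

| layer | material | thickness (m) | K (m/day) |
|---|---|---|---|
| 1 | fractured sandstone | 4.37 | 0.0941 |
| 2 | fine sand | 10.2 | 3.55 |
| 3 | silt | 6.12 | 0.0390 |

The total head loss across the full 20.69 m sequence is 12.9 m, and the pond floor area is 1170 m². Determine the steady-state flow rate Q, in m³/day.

73.2

Flow is perpendicular to layering, so the layers act in series and the equivalent K is the thickness-weighted harmonic mean.
Total thickness L = 4.37 + 10.2 + 6.12 = 20.69 m.
Σ(b_i/K_i) = 4.37/0.0941 + 10.2/3.55 + 6.12/0.0390 = 206.2 d.
K_eq = L / Σ(b_i/K_i) = 20.69 / 206.2 = 0.1003 m/day.
Q = K_eq · A · (Δh/L) = 0.1003 × 1170 × (12.9/20.69) = 73.18 m³/day.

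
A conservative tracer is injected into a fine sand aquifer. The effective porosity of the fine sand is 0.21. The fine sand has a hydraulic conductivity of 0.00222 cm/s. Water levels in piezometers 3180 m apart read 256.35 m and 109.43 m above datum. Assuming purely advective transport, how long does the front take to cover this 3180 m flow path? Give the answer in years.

20.6

Convert K: 0.00222 cm/s × 864 = 1.918 m/day.
Hydraulic gradient i = (256.35 − 109.43) / 3180 = 146.92 / 3180 = 0.04620.
Darcy flux q = K · i = 1.918 × 0.04620 = 0.08862 m/day.
Seepage velocity v = q / n_e = 0.08862 / 0.21 = 0.4220 m/day.
Travel time t = L / v = 3180 / 0.4220 = 7536 days = 20.63 years.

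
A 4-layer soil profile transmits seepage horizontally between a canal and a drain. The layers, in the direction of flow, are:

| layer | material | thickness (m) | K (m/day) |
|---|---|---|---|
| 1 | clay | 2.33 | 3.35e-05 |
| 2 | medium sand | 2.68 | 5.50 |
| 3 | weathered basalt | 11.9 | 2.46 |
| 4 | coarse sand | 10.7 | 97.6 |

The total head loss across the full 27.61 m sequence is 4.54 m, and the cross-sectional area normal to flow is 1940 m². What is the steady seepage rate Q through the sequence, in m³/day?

Flow is perpendicular to layering, so the layers act in series and the equivalent K is the thickness-weighted harmonic mean.
Total thickness L = 2.33 + 2.68 + 11.9 + 10.7 = 27.61 m.
Σ(b_i/K_i) = 2.33/3.35e-05 + 2.68/5.50 + 11.9/2.46 + 10.7/97.6 = 69558 d.
K_eq = L / Σ(b_i/K_i) = 27.61 / 69558 = 0.0003969 m/day.
Q = K_eq · A · (Δh/L) = 0.0003969 × 1940 × (4.54/27.61) = 0.1266 m³/day.

0.127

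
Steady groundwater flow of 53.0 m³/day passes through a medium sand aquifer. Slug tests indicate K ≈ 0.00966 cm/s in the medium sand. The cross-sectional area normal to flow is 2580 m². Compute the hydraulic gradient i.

0.00246

Convert K: 0.00966 cm/s × 864 = 8.346 m/day.
From Q = K·A·i, i = Q / (K·A) = 53.0 / (8.346 × 2580) = 0.002461.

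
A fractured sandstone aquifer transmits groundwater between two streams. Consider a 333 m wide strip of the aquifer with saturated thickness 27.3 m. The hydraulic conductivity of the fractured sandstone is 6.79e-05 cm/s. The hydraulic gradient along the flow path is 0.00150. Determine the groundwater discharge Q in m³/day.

Convert K: 6.79e-05 cm/s × 864 = 0.05867 m/day.
Cross-sectional area A = 333 × 27.3 = 9091 m².
Hydraulic gradient i = 0.00150.
Darcy's law: Q = K · A · i = 0.05867 × 9091 × 0.001500 = 0.8000 m³/day.

0.800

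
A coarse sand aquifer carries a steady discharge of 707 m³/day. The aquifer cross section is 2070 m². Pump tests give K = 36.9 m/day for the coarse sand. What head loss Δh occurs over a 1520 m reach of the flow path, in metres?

From Q = K·A·i, i = Q / (K·A) = 707 / (36.90 × 2070) = 0.009256.
Head loss Δh = i · L = 0.009256 × 1520 = 14.07 m.

14.1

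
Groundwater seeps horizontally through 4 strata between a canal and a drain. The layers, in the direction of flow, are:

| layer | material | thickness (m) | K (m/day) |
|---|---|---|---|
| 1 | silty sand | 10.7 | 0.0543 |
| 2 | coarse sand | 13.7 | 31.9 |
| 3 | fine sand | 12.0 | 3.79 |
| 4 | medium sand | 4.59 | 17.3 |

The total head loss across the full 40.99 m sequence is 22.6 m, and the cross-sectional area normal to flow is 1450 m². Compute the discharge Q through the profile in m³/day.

163

Flow is perpendicular to layering, so the layers act in series and the equivalent K is the thickness-weighted harmonic mean.
Total thickness L = 10.7 + 13.7 + 12.0 + 4.59 = 40.99 m.
Σ(b_i/K_i) = 10.7/0.0543 + 13.7/31.9 + 12.0/3.79 + 4.59/17.3 = 200.9 d.
K_eq = L / Σ(b_i/K_i) = 40.99 / 200.9 = 0.2040 m/day.
Q = K_eq · A · (Δh/L) = 0.2040 × 1450 × (22.6/40.99) = 163.1 m³/day.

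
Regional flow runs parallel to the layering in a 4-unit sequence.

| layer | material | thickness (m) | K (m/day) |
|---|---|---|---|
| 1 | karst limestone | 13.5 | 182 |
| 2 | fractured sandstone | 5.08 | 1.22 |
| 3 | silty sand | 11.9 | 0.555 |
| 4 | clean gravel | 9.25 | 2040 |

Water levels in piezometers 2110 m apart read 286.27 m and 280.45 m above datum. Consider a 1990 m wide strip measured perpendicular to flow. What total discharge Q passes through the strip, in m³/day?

117000

Flow is parallel to layering, so each bed carries its own Darcy discharge and the transmissivities add.
Σ(K_i·b_i) = 182×13.5 + 1.22×5.08 + 0.555×11.9 + 2040×9.25 = 21340 m²/day.
Hydraulic gradient i = (286.27 − 280.45) / 2110 = 5.82 / 2110 = 0.002758.
Q = Σ(K_i·b_i) · W · i = 21340 × 1990 × 0.002758 = 1.171e+05 m³/day.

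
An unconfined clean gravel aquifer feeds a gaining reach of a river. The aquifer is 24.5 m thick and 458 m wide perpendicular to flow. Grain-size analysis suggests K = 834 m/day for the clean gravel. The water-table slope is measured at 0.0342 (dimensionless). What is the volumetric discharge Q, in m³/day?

Cross-sectional area A = 458 × 24.5 = 11221 m².
Hydraulic gradient i = 0.0342.
Darcy's law: Q = K · A · i = 834.0 × 11221 × 0.03420 = 3.201e+05 m³/day.

320000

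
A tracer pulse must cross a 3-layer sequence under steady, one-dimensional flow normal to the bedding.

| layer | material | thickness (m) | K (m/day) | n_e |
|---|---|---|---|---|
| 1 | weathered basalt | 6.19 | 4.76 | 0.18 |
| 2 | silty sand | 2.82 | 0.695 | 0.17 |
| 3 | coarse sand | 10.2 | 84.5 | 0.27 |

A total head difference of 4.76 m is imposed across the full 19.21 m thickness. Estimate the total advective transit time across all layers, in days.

5.00

With flow normal to the layers, continuity requires the same specific discharge q through every layer.
Σ(b_i/K_i) = 6.19/4.76 + 2.82/0.695 + 10.2/84.5 = 5.479 d.
q = Δh / Σ(b_i/K_i) = 4.76 / 5.479 = 0.8688 m/day.
In each layer the seepage velocity is v_i = q/n_i, so the layer transit time is t_i = b_i·n_i / q:
  layer 1 (weathered basalt): t_1 = 6.19 × 0.18 / 0.8688 = 1.282 d
  layer 2 (silty sand): t_2 = 2.82 × 0.17 / 0.8688 = 0.5518 d
  layer 3 (coarse sand): t_3 = 10.2 × 0.27 / 0.8688 = 3.170 d
Total t = Σ t_i = 5.004 days.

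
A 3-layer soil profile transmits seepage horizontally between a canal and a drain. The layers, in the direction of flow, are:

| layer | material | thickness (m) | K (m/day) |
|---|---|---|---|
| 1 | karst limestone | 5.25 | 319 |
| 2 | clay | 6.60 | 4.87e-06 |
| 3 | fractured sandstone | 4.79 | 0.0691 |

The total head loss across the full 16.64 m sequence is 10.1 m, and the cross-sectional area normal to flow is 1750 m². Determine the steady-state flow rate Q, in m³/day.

0.0130

Flow is perpendicular to layering, so the layers act in series and the equivalent K is the thickness-weighted harmonic mean.
Total thickness L = 5.25 + 6.60 + 4.79 = 16.64 m.
Σ(b_i/K_i) = 5.25/319 + 6.60/4.87e-06 + 4.79/0.0691 = 1.355e+06 d.
K_eq = L / Σ(b_i/K_i) = 16.64 / 1.355e+06 = 1.228e-05 m/day.
Q = K_eq · A · (Δh/L) = 1.228e-05 × 1750 × (10.1/16.64) = 0.01304 m³/day.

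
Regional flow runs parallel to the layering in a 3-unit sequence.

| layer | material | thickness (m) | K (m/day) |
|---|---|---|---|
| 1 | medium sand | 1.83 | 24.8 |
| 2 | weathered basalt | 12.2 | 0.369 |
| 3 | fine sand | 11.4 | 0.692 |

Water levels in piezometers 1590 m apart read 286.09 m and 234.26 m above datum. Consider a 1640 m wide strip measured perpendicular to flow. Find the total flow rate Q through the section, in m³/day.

3090

Flow is parallel to layering, so each bed carries its own Darcy discharge and the transmissivities add.
Σ(K_i·b_i) = 24.8×1.83 + 0.369×12.2 + 0.692×11.4 = 57.77 m²/day.
Hydraulic gradient i = (286.09 − 234.26) / 1590 = 51.83 / 1590 = 0.03260.
Q = Σ(K_i·b_i) · W · i = 57.77 × 1640 × 0.03260 = 3089 m³/day.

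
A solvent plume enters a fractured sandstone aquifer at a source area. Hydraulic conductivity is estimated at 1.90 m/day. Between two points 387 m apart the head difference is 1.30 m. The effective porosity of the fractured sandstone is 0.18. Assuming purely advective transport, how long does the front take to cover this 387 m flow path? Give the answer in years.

29.9

Hydraulic gradient i = Δh / L = 1.30 / 387 = 0.003359.
Darcy flux q = K · i = 1.900 × 0.003359 = 0.006382 m/day.
Seepage velocity v = q / n_e = 0.006382 / 0.18 = 0.03546 m/day.
Travel time t = L / v = 387 / 0.03546 = 10914 days = 29.88 years.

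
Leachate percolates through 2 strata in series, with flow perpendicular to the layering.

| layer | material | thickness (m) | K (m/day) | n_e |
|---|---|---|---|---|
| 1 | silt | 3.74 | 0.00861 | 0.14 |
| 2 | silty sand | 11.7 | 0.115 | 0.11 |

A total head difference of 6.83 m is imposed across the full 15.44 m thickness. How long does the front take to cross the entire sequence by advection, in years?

With flow normal to the layers, continuity requires the same specific discharge q through every layer.
Σ(b_i/K_i) = 3.74/0.00861 + 11.7/0.115 = 536.1 d.
q = Δh / Σ(b_i/K_i) = 6.83 / 536.1 = 0.01274 m/day.
In each layer the seepage velocity is v_i = q/n_i, so the layer transit time is t_i = b_i·n_i / q:
  layer 1 (silt): t_1 = 3.74 × 0.14 / 0.01274 = 41.10 d
  layer 2 (silty sand): t_2 = 11.7 × 0.11 / 0.01274 = 101.0 d
Total t = Σ t_i = 142.1 days = 0.3891 years.

0.389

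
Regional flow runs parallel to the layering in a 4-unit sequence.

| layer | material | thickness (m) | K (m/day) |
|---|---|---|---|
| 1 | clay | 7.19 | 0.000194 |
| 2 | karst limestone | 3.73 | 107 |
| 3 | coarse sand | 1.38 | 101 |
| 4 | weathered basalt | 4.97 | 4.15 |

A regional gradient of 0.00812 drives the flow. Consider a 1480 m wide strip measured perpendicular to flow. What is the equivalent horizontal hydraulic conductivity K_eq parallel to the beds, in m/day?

Flow is parallel to layering, so each bed carries its own Darcy discharge and the transmissivities add.
Σ(K_i·b_i) = 0.000194×7.19 + 107×3.73 + 101×1.38 + 4.15×4.97 = 559.1 m²/day.
Total thickness b = 17.27 m, so K_eq = Σ(K_i·b_i)/b = 32.38 m/day.

32.4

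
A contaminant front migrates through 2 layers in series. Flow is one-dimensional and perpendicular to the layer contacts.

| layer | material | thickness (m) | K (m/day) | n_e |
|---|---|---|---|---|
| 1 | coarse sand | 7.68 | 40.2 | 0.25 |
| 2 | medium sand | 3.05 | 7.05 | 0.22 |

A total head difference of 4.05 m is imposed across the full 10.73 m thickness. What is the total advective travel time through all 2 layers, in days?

0.399

With flow normal to the layers, continuity requires the same specific discharge q through every layer.
Σ(b_i/K_i) = 7.68/40.2 + 3.05/7.05 = 0.6237 d.
q = Δh / Σ(b_i/K_i) = 4.05 / 0.6237 = 6.494 m/day.
In each layer the seepage velocity is v_i = q/n_i, so the layer transit time is t_i = b_i·n_i / q:
  layer 1 (coarse sand): t_1 = 7.68 × 0.25 / 6.494 = 0.2957 d
  layer 2 (medium sand): t_2 = 3.05 × 0.22 / 6.494 = 0.1033 d
Total t = Σ t_i = 0.3990 days.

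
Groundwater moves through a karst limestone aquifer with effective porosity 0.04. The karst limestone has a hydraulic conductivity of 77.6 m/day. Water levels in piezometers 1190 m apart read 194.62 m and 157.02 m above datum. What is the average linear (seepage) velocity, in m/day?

61.3

Hydraulic gradient i = (194.62 − 157.02) / 1190 = 37.6 / 1190 = 0.03160.
Darcy flux q = K · i = 77.60 × 0.03160 = 2.452 m/day.
Seepage velocity v = q / n_e = 2.452 / 0.04 = 61.30 m/day.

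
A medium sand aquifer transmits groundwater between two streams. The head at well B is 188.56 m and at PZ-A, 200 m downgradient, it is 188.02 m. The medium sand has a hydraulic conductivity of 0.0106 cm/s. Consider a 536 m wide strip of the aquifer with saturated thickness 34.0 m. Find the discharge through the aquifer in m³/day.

Convert K: 0.0106 cm/s × 864 = 9.158 m/day.
Cross-sectional area A = 536 × 34.0 = 18224 m².
Hydraulic gradient i = (188.56 − 188.02) / 200 = 0.54 / 200 = 0.002700.
Darcy's law: Q = K · A · i = 9.158 × 18224 × 0.002700 = 450.6 m³/day.

451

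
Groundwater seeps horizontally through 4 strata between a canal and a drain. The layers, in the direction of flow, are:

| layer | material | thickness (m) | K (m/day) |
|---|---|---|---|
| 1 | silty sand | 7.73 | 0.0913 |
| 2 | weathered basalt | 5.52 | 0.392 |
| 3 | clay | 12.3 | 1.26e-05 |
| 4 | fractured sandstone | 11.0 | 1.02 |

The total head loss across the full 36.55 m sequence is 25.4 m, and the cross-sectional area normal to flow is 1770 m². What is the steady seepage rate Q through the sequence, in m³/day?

Flow is perpendicular to layering, so the layers act in series and the equivalent K is the thickness-weighted harmonic mean.
Total thickness L = 7.73 + 5.52 + 12.3 + 11.0 = 36.55 m.
Σ(b_i/K_i) = 7.73/0.0913 + 5.52/0.392 + 12.3/1.26e-05 + 11.0/1.02 = 9.763e+05 d.
K_eq = L / Σ(b_i/K_i) = 36.55 / 9.763e+05 = 3.744e-05 m/day.
Q = K_eq · A · (Δh/L) = 3.744e-05 × 1770 × (25.4/36.55) = 0.04605 m³/day.

0.0460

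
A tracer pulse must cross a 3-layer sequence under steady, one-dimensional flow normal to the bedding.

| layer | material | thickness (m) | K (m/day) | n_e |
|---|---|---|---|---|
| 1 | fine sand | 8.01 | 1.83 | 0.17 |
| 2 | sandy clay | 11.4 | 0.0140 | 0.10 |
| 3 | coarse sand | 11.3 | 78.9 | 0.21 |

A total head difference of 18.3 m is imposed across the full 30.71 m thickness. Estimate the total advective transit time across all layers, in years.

0.597

With flow normal to the layers, continuity requires the same specific discharge q through every layer.
Σ(b_i/K_i) = 8.01/1.83 + 11.4/0.0140 + 11.3/78.9 = 818.8 d.
q = Δh / Σ(b_i/K_i) = 18.3 / 818.8 = 0.02235 m/day.
In each layer the seepage velocity is v_i = q/n_i, so the layer transit time is t_i = b_i·n_i / q:
  layer 1 (fine sand): t_1 = 8.01 × 0.17 / 0.02235 = 60.93 d
  layer 2 (sandy clay): t_2 = 11.4 × 0.10 / 0.02235 = 51.01 d
  layer 3 (coarse sand): t_3 = 11.3 × 0.21 / 0.02235 = 106.2 d
Total t = Σ t_i = 218.1 days = 0.5972 years.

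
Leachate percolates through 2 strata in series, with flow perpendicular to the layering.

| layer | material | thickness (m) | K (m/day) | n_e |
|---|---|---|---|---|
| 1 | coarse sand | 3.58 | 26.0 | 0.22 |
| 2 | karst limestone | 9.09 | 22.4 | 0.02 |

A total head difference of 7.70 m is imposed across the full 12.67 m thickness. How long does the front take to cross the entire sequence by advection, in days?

0.0684

With flow normal to the layers, continuity requires the same specific discharge q through every layer.
Σ(b_i/K_i) = 3.58/26.0 + 9.09/22.4 = 0.5435 d.
q = Δh / Σ(b_i/K_i) = 7.70 / 0.5435 = 14.17 m/day.
In each layer the seepage velocity is v_i = q/n_i, so the layer transit time is t_i = b_i·n_i / q:
  layer 1 (coarse sand): t_1 = 3.58 × 0.22 / 14.17 = 0.05559 d
  layer 2 (karst limestone): t_2 = 9.09 × 0.02 / 14.17 = 0.01283 d
Total t = Σ t_i = 0.06842 days.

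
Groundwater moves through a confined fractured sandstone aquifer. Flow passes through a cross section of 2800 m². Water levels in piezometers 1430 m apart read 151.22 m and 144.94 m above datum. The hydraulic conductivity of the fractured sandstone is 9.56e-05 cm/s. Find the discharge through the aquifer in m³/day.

1.02

Convert K: 9.56e-05 cm/s × 864 = 0.08260 m/day.
Hydraulic gradient i = (151.22 − 144.94) / 1430 = 6.28 / 1430 = 0.004392.
Darcy's law: Q = K · A · i = 0.08260 × 2800 × 0.004392 = 1.016 m³/day.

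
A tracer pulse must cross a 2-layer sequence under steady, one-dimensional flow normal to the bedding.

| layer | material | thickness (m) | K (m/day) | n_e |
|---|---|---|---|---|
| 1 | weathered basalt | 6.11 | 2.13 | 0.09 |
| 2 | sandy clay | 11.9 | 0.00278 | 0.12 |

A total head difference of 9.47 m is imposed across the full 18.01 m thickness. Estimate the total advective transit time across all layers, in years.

2.45

With flow normal to the layers, continuity requires the same specific discharge q through every layer.
Σ(b_i/K_i) = 6.11/2.13 + 11.9/0.00278 = 4283 d.
q = Δh / Σ(b_i/K_i) = 9.47 / 4283 = 0.002211 m/day.
In each layer the seepage velocity is v_i = q/n_i, so the layer transit time is t_i = b_i·n_i / q:
  layer 1 (weathered basalt): t_1 = 6.11 × 0.09 / 0.002211 = 248.7 d
  layer 2 (sandy clay): t_2 = 11.9 × 0.12 / 0.002211 = 645.9 d
Total t = Σ t_i = 894.6 days = 2.449 years.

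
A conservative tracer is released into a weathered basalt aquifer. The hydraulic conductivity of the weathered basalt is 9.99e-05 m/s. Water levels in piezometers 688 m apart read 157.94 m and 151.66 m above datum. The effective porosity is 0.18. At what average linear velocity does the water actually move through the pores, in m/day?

0.438

Convert K: 9.99e-05 m/s × 86400 = 8.631 m/day.
Hydraulic gradient i = (157.94 − 151.66) / 688 = 6.28 / 688 = 0.009128.
Darcy flux q = K · i = 8.631 × 0.009128 = 0.07879 m/day.
Seepage velocity v = q / n_e = 0.07879 / 0.18 = 0.4377 m/day.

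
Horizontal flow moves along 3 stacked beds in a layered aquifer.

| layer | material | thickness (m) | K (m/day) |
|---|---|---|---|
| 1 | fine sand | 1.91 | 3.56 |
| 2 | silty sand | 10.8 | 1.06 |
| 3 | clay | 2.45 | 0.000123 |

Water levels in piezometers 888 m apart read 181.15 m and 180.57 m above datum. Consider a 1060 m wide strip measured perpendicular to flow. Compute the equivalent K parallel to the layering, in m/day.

Flow is parallel to layering, so each bed carries its own Darcy discharge and the transmissivities add.
Σ(K_i·b_i) = 3.56×1.91 + 1.06×10.8 + 0.000123×2.45 = 18.25 m²/day.
Total thickness b = 15.16 m, so K_eq = Σ(K_i·b_i)/b = 1.204 m/day.

1.20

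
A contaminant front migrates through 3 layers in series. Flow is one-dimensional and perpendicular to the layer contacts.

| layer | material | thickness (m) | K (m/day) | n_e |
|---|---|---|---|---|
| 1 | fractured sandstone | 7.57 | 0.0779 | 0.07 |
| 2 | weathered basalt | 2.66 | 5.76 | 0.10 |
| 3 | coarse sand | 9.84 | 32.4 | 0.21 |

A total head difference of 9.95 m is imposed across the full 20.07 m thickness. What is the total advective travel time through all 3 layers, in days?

28.2

With flow normal to the layers, continuity requires the same specific discharge q through every layer.
Σ(b_i/K_i) = 7.57/0.0779 + 2.66/5.76 + 9.84/32.4 = 97.94 d.
q = Δh / Σ(b_i/K_i) = 9.95 / 97.94 = 0.1016 m/day.
In each layer the seepage velocity is v_i = q/n_i, so the layer transit time is t_i = b_i·n_i / q:
  layer 1 (fractured sandstone): t_1 = 7.57 × 0.07 / 0.1016 = 5.216 d
  layer 2 (weathered basalt): t_2 = 2.66 × 0.10 / 0.1016 = 2.618 d
  layer 3 (coarse sand): t_3 = 9.84 × 0.21 / 0.1016 = 20.34 d
Total t = Σ t_i = 28.17 days.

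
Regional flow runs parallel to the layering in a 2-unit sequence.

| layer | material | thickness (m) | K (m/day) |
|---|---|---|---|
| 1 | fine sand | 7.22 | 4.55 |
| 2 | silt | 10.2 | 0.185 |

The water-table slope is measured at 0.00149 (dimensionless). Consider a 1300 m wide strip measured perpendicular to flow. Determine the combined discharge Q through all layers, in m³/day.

67.3

Flow is parallel to layering, so each bed carries its own Darcy discharge and the transmissivities add.
Σ(K_i·b_i) = 4.55×7.22 + 0.185×10.2 = 34.74 m²/day.
Hydraulic gradient i = 0.00149.
Q = Σ(K_i·b_i) · W · i = 34.74 × 1300 × 0.001490 = 67.29 m³/day.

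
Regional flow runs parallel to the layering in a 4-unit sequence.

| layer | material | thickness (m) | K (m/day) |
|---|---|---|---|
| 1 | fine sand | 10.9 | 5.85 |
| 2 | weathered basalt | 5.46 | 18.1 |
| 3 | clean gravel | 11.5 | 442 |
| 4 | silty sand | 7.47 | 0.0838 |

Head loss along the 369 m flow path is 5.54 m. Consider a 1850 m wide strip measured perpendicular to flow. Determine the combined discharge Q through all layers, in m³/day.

146000

Flow is parallel to layering, so each bed carries its own Darcy discharge and the transmissivities add.
Σ(K_i·b_i) = 5.85×10.9 + 18.1×5.46 + 442×11.5 + 0.0838×7.47 = 5246 m²/day.
Hydraulic gradient i = Δh / L = 5.54 / 369 = 0.01501.
Q = Σ(K_i·b_i) · W · i = 5246 × 1850 × 0.01501 = 1.457e+05 m³/day.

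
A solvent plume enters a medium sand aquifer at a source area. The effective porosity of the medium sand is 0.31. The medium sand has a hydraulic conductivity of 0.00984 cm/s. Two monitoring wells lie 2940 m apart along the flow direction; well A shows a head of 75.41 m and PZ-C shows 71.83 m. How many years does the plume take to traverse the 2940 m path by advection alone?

Convert K: 0.00984 cm/s × 864 = 8.502 m/day.
Hydraulic gradient i = (75.41 − 71.83) / 2940 = 3.58 / 2940 = 0.001218.
Darcy flux q = K · i = 8.502 × 0.001218 = 0.01035 m/day.
Seepage velocity v = q / n_e = 0.01035 / 0.31 = 0.03340 m/day.
Travel time t = L / v = 2940 / 0.03340 = 88037 days = 241.0 years.

241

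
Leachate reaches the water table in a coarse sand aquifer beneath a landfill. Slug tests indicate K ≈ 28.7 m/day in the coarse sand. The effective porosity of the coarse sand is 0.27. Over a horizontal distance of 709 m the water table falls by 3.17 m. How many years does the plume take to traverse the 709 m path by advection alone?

Hydraulic gradient i = Δh / L = 3.17 / 709 = 0.004471.
Darcy flux q = K · i = 28.70 × 0.004471 = 0.1283 m/day.
Seepage velocity v = q / n_e = 0.1283 / 0.27 = 0.4753 m/day.
Travel time t = L / v = 709 / 0.4753 = 1492 days = 4.084 years.

4.08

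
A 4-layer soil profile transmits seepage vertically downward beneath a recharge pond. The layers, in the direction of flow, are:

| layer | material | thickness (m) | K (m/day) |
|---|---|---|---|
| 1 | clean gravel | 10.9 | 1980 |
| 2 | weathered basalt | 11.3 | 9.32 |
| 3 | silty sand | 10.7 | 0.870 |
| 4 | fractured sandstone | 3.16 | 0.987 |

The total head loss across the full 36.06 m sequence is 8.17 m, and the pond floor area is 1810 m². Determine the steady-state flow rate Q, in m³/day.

885

Flow is perpendicular to layering, so the layers act in series and the equivalent K is the thickness-weighted harmonic mean.
Total thickness L = 10.9 + 11.3 + 10.7 + 3.16 = 36.06 m.
Σ(b_i/K_i) = 10.9/1980 + 11.3/9.32 + 10.7/0.870 + 3.16/0.987 = 16.72 d.
K_eq = L / Σ(b_i/K_i) = 36.06 / 16.72 = 2.157 m/day.
Q = K_eq · A · (Δh/L) = 2.157 × 1810 × (8.17/36.06) = 884.5 m³/day.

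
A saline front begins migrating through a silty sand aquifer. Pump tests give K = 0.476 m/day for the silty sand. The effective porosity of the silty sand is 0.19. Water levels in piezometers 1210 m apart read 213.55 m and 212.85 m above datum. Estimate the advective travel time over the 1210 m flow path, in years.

Hydraulic gradient i = (213.55 − 212.85) / 1210 = 0.7 / 1210 = 0.0005785.
Darcy flux q = K · i = 0.4760 × 0.0005785 = 0.0002754 m/day.
Seepage velocity v = q / n_e = 0.0002754 / 0.19 = 0.001449 m/day.
Travel time t = L / v = 1210 / 0.001449 = 8.349e+05 days = 2286 years.

2290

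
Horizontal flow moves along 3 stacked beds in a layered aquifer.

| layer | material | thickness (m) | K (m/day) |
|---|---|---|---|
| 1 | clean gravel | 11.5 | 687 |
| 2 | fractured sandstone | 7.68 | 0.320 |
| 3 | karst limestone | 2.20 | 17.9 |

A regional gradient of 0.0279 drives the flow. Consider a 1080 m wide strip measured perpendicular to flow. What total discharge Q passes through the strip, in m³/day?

Flow is parallel to layering, so each bed carries its own Darcy discharge and the transmissivities add.
Σ(K_i·b_i) = 687×11.5 + 0.320×7.68 + 17.9×2.20 = 7942 m²/day.
Hydraulic gradient i = 0.0279.
Q = Σ(K_i·b_i) · W · i = 7942 × 1080 × 0.02790 = 2.393e+05 m³/day.

239000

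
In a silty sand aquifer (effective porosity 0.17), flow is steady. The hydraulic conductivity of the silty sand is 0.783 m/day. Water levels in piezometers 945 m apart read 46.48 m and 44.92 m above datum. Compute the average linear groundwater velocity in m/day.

Hydraulic gradient i = (46.48 − 44.92) / 945 = 1.56 / 945 = 0.001651.
Darcy flux q = K · i = 0.7830 × 0.001651 = 0.001293 m/day.
Seepage velocity v = q / n_e = 0.001293 / 0.17 = 0.007603 m/day.

0.00760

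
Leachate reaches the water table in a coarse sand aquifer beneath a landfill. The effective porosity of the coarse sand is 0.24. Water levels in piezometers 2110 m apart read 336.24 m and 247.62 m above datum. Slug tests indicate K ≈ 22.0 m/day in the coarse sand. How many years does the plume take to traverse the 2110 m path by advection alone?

Hydraulic gradient i = (336.24 − 247.62) / 2110 = 88.62 / 2110 = 0.04200.
Darcy flux q = K · i = 22.00 × 0.04200 = 0.9240 m/day.
Seepage velocity v = q / n_e = 0.9240 / 0.24 = 3.850 m/day.
Travel time t = L / v = 2110 / 3.850 = 548.1 days = 1.500 years.

1.50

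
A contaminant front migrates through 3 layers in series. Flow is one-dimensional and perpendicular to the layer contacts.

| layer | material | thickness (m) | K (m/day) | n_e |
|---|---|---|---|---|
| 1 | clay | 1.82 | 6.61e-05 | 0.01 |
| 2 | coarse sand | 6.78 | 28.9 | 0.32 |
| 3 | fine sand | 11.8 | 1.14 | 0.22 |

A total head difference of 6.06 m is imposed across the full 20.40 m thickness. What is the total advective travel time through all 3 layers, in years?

With flow normal to the layers, continuity requires the same specific discharge q through every layer.
Σ(b_i/K_i) = 1.82/6.61e-05 + 6.78/28.9 + 11.8/1.14 = 27545 d.
q = Δh / Σ(b_i/K_i) = 6.06 / 27545 = 0.0002200 m/day.
In each layer the seepage velocity is v_i = q/n_i, so the layer transit time is t_i = b_i·n_i / q:
  layer 1 (clay): t_1 = 1.82 × 0.01 / 0.0002200 = 82.72 d
  layer 2 (coarse sand): t_2 = 6.78 × 0.32 / 0.0002200 = 9862 d
  layer 3 (fine sand): t_3 = 11.8 × 0.22 / 0.0002200 = 11800 d
Total t = Σ t_i = 21744 days = 59.53 years.

59.5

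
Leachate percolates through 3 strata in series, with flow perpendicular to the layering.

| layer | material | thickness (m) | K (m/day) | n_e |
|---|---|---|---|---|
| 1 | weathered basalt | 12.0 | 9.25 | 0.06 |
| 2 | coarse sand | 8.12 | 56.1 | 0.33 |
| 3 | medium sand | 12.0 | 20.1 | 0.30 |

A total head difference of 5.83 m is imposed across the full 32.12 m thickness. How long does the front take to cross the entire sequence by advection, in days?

With flow normal to the layers, continuity requires the same specific discharge q through every layer.
Σ(b_i/K_i) = 12.0/9.25 + 8.12/56.1 + 12.0/20.1 = 2.039 d.
q = Δh / Σ(b_i/K_i) = 5.83 / 2.039 = 2.859 m/day.
In each layer the seepage velocity is v_i = q/n_i, so the layer transit time is t_i = b_i·n_i / q:
  layer 1 (weathered basalt): t_1 = 12.0 × 0.06 / 2.859 = 0.2518 d
  layer 2 (coarse sand): t_2 = 8.12 × 0.33 / 2.859 = 0.9372 d
  layer 3 (medium sand): t_3 = 12.0 × 0.30 / 2.859 = 1.259 d
Total t = Σ t_i = 2.448 days.

2.45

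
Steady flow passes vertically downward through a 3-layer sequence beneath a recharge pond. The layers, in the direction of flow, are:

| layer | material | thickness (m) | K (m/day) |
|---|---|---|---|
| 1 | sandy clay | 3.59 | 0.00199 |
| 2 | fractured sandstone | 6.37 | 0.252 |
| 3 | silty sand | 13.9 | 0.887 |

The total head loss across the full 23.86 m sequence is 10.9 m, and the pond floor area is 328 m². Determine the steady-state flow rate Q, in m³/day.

Flow is perpendicular to layering, so the layers act in series and the equivalent K is the thickness-weighted harmonic mean.
Total thickness L = 3.59 + 6.37 + 13.9 = 23.86 m.
Σ(b_i/K_i) = 3.59/0.00199 + 6.37/0.252 + 13.9/0.887 = 1845 d.
K_eq = L / Σ(b_i/K_i) = 23.86 / 1845 = 0.01293 m/day.
Q = K_eq · A · (Δh/L) = 0.01293 × 328 × (10.9/23.86) = 1.938 m³/day.

1.94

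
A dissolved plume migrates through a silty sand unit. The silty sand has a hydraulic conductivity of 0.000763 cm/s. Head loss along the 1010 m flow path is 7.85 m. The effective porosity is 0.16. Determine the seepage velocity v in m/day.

0.0320

Convert K: 0.000763 cm/s × 864 = 0.6592 m/day.
Hydraulic gradient i = Δh / L = 7.85 / 1010 = 0.007772.
Darcy flux q = K · i = 0.6592 × 0.007772 = 0.005124 m/day.
Seepage velocity v = q / n_e = 0.005124 / 0.16 = 0.03202 m/day.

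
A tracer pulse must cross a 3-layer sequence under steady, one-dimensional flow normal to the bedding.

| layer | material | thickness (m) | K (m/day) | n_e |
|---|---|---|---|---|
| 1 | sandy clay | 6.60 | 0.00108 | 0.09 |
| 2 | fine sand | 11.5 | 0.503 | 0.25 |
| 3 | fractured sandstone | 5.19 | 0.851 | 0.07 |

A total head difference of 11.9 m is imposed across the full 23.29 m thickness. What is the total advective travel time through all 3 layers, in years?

With flow normal to the layers, continuity requires the same specific discharge q through every layer.
Σ(b_i/K_i) = 6.60/0.00108 + 11.5/0.503 + 5.19/0.851 = 6140 d.
q = Δh / Σ(b_i/K_i) = 11.9 / 6140 = 0.001938 m/day.
In each layer the seepage velocity is v_i = q/n_i, so the layer transit time is t_i = b_i·n_i / q:
  layer 1 (sandy clay): t_1 = 6.60 × 0.09 / 0.001938 = 306.5 d
  layer 2 (fine sand): t_2 = 11.5 × 0.25 / 0.001938 = 1483 d
  layer 3 (fractured sandstone): t_3 = 5.19 × 0.07 / 0.001938 = 187.5 d
Total t = Σ t_i = 1977 days = 5.414 years.

5.41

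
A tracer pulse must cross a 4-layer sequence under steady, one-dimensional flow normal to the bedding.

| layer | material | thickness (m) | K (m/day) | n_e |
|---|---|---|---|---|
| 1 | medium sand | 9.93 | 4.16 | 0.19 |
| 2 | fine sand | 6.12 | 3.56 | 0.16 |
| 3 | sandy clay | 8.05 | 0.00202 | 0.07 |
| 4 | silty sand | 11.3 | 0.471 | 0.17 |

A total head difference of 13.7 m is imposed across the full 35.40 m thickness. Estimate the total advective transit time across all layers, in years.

With flow normal to the layers, continuity requires the same specific discharge q through every layer.
Σ(b_i/K_i) = 9.93/4.16 + 6.12/3.56 + 8.05/0.00202 + 11.3/0.471 = 4013 d.
q = Δh / Σ(b_i/K_i) = 13.7 / 4013 = 0.003414 m/day.
In each layer the seepage velocity is v_i = q/n_i, so the layer transit time is t_i = b_i·n_i / q:
  layer 1 (medium sand): t_1 = 9.93 × 0.19 / 0.003414 = 552.7 d
  layer 2 (fine sand): t_2 = 6.12 × 0.16 / 0.003414 = 286.8 d
  layer 3 (sandy clay): t_3 = 8.05 × 0.07 / 0.003414 = 165.1 d
  layer 4 (silty sand): t_4 = 11.3 × 0.17 / 0.003414 = 562.7 d
Total t = Σ t_i = 1567 days = 4.291 years.

4.29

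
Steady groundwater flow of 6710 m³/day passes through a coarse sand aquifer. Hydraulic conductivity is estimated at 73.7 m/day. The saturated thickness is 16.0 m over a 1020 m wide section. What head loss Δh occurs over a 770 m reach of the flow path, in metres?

Cross-sectional area A = 1020 × 16.0 = 16320 m².
From Q = K·A·i, i = Q / (K·A) = 6710 / (73.70 × 16320) = 0.005579.
Head loss Δh = i · L = 0.005579 × 770 = 4.296 m.

4.30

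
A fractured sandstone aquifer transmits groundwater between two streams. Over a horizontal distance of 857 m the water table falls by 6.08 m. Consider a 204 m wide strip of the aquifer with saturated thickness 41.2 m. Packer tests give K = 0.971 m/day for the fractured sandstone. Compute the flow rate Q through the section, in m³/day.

Cross-sectional area A = 204 × 41.2 = 8405 m².
Hydraulic gradient i = Δh / L = 6.08 / 857 = 0.007095.
Darcy's law: Q = K · A · i = 0.9710 × 8405 × 0.007095 = 57.90 m³/day.

57.9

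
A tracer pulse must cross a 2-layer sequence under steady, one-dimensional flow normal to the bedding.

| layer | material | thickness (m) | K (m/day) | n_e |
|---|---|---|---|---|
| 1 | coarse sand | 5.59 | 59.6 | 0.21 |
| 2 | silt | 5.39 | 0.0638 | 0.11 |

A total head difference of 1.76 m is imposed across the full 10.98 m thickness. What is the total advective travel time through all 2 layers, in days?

With flow normal to the layers, continuity requires the same specific discharge q through every layer.
Σ(b_i/K_i) = 5.59/59.6 + 5.39/0.0638 = 84.58 d.
q = Δh / Σ(b_i/K_i) = 1.76 / 84.58 = 0.02081 m/day.
In each layer the seepage velocity is v_i = q/n_i, so the layer transit time is t_i = b_i·n_i / q:
  layer 1 (coarse sand): t_1 = 5.59 × 0.21 / 0.02081 = 56.41 d
  layer 2 (silt): t_2 = 5.39 × 0.11 / 0.02081 = 28.49 d
Total t = Σ t_i = 84.90 days.

84.9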